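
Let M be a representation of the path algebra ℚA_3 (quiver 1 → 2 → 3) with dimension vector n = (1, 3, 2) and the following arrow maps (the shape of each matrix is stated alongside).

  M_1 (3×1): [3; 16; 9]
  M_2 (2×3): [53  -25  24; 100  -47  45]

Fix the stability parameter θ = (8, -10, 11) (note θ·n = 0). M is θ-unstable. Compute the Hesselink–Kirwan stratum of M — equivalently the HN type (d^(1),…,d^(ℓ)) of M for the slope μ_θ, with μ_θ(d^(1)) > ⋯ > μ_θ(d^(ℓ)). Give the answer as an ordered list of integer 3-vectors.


Via rank(M_{q-1}∘⋯∘M_p): M ≅ I[1,3], I[2,2], I[2,3].
μ_θ-semistable layers: μ^(1)=11; μ^(2)=-1; μ^(3)=-10

((0, 0, 2); (1, 1, 0); (0, 2, 0))


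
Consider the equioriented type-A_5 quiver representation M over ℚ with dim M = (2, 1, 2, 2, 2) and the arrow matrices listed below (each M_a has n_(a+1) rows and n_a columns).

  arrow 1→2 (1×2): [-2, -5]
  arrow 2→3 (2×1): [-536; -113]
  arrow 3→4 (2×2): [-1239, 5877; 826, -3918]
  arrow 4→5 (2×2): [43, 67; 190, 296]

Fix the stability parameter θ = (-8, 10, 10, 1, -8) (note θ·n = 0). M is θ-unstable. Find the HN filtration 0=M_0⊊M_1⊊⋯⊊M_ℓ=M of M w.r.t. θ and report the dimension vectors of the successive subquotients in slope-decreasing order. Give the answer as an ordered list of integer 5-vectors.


Barcode: M ≅ I[1,1], I[1,5], I[3,3], I[4,5]. HN layers by μ_θ (4 steps, strictly decreasing):
  μ^(1)=10; μ^(2)=13/4; μ^(3)=-7/2; μ^(4)=-8

((0, 0, 1, 0, 0); (0, 1, 1, 1, 1); (0, 0, 0, 1, 1); (2, 0, 0, 0, 0))


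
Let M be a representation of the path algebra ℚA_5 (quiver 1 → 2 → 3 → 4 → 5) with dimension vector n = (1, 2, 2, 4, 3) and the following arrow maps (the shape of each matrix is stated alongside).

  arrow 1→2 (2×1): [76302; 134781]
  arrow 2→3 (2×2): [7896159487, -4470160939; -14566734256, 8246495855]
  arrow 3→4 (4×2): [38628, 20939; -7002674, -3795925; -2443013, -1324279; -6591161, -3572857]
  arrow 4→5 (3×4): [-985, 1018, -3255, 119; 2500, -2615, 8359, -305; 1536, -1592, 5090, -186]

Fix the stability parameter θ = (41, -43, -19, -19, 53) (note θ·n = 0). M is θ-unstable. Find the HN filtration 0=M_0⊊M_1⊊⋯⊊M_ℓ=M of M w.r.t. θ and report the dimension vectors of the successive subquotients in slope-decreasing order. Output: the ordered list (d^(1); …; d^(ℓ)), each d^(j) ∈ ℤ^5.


Barcode: M ≅ I[1,5], I[2,4], I[4,5]^2. HN layers by μ_θ (4 steps, strictly decreasing):
  μ^(1)=53; μ^(2)=-10; μ^(3)=-19; μ^(4)=-43

((0, 0, 0, 0, 3); (1, 1, 1, 1, 0); (0, 0, 1, 3, 0); (0, 1, 0, 0, 0))


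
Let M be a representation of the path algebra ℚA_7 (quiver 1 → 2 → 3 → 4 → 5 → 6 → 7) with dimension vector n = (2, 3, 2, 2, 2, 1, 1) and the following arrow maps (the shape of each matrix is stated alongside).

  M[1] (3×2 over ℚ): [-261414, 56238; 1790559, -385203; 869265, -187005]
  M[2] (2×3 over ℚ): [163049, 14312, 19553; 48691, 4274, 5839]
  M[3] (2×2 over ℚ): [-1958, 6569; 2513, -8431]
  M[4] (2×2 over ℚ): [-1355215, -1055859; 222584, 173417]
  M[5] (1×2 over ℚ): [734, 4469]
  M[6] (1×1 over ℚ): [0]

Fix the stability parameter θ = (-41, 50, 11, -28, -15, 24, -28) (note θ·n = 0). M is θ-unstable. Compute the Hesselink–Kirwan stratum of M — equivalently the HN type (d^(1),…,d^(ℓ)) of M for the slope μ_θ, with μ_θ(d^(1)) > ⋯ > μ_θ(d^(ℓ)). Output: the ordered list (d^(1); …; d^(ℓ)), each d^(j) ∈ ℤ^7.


Interval decomposition of M: I[1,1], I[1,5], I[2,2], I[2,6], I[7,7].
HN type (ℓ=5): μ^(1)=50; μ^(2)=24; μ^(3)=9/2; μ^(4)=-28; μ^(5)=-41

((0, 1, 0, 0, 0, 0, 0); (0, 0, 0, 0, 0, 1, 0); (0, 2, 2, 2, 2, 0, 0); (0, 0, 0, 0, 0, 0, 1); (2, 0, 0, 0, 0, 0, 0))


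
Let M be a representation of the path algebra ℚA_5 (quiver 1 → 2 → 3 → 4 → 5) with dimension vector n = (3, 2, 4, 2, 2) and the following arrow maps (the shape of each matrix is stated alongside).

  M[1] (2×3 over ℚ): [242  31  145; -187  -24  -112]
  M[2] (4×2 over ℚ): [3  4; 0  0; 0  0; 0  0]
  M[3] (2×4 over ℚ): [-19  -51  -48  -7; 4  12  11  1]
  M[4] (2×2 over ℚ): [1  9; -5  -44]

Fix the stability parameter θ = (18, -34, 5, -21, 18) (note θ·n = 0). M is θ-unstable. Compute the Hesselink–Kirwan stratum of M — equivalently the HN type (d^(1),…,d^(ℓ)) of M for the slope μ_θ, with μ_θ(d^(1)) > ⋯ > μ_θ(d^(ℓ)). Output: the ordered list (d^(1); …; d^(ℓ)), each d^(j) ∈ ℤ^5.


Barcode: M ≅ I[1,1], I[1,2], I[1,5], I[3,3]^2, I[3,5]. HN layers by μ_θ (3 steps, strictly decreasing):
  μ^(1)=18; μ^(2)=5; μ^(3)=-8

((1, 0, 0, 0, 2); (0, 0, 2, 0, 0); (2, 2, 2, 2, 0))


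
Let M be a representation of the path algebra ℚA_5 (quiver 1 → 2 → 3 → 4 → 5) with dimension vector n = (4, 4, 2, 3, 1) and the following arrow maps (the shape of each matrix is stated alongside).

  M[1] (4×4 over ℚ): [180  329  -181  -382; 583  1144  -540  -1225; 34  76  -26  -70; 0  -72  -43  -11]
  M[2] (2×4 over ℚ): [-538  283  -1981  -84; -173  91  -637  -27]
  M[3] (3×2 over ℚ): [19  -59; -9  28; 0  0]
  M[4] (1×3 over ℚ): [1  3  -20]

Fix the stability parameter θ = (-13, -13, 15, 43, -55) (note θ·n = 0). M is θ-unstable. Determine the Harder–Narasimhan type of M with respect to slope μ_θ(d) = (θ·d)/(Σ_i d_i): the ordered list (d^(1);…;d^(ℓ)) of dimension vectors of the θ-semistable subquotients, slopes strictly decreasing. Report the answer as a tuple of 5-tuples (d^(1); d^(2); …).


Via rank(M_{q-1}∘⋯∘M_p): M ≅ I[1,2]^2, I[1,4], I[1,5], I[4,4].
μ_θ-semistable layers: μ^(1)=43; μ^(2)=15; μ^(3)=1; μ^(4)=-13

((0, 0, 0, 2, 0); (0, 0, 1, 0, 0); (0, 0, 1, 1, 1); (4, 4, 0, 0, 0))


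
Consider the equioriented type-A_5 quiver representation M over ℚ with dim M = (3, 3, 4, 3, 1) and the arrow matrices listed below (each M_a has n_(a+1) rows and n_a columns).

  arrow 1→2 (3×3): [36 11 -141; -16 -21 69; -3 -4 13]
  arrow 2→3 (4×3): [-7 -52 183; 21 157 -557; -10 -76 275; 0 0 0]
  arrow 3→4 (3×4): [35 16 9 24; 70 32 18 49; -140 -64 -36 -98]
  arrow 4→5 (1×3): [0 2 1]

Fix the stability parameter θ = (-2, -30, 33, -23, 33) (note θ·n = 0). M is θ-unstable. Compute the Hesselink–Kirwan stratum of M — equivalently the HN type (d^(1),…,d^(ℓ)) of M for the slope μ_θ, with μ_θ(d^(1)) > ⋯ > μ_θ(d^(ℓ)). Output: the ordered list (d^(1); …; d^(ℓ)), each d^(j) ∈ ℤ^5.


Via rank(M_{q-1}∘⋯∘M_p): M ≅ I[1,3]^2, I[1,4], I[3,4], I[4,5].
μ_θ-semistable layers: μ^(1)=33; μ^(2)=5; μ^(3)=-16; μ^(4)=-23

((0, 0, 2, 0, 1); (0, 0, 2, 2, 0); (3, 3, 0, 0, 0); (0, 0, 0, 1, 0))


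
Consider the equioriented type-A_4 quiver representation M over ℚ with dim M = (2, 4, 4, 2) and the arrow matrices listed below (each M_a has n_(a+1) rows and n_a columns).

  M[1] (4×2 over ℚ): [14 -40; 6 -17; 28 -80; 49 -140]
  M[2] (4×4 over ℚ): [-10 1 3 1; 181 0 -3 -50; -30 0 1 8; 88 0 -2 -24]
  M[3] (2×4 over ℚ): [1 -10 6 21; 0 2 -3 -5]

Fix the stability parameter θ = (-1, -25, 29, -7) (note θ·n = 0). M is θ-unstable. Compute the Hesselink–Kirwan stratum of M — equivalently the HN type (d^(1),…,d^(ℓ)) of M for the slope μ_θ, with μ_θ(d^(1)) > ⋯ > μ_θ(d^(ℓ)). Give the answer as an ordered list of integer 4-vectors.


Via rank(M_{q-1}∘⋯∘M_p): M ≅ I[1,2], I[1,4], I[2,3], I[2,4], I[3,3].
μ_θ-semistable layers: μ^(1)=29; μ^(2)=11; μ^(3)=-13; μ^(4)=-25

((0, 0, 2, 0); (0, 0, 2, 2); (2, 2, 0, 0); (0, 2, 0, 0))


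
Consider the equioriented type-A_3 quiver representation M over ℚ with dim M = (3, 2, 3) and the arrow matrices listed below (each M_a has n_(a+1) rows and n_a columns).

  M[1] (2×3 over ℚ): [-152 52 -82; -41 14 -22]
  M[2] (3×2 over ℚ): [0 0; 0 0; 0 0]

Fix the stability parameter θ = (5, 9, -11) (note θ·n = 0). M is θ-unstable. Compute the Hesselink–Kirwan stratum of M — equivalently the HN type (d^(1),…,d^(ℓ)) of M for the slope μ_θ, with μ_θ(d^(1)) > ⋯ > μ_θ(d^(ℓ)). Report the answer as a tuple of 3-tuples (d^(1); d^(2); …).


Interval decomposition of M: I[1,1], I[1,2]^2, I[3,3]^3.
HN type (ℓ=3): μ^(1)=9; μ^(2)=5; μ^(3)=-11

((0, 2, 0); (3, 0, 0); (0, 0, 3))


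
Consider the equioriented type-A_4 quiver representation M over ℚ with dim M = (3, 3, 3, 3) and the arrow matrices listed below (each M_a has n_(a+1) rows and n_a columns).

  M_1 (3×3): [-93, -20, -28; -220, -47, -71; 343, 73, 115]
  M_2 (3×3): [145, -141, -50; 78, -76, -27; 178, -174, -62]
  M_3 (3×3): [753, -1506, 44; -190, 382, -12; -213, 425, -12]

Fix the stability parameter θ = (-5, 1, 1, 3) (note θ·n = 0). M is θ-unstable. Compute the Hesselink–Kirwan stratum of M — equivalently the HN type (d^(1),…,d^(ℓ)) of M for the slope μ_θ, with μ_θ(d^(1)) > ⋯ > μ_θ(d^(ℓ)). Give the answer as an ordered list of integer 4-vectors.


Interval decomposition of M: I[1,2], I[1,4]^2, I[3,4].
HN type (ℓ=3): μ^(1)=3; μ^(2)=1; μ^(3)=-5

((0, 0, 0, 3); (0, 3, 3, 0); (3, 0, 0, 0))


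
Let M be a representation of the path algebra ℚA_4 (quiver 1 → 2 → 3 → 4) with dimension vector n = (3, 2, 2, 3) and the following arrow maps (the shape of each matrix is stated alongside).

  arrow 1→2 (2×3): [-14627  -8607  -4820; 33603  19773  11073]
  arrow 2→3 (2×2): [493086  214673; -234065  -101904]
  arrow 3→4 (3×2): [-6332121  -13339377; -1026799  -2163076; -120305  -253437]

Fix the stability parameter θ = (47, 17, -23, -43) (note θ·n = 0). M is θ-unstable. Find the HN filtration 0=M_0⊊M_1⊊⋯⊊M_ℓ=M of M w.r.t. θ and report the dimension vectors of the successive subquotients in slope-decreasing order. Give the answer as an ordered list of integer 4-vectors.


Barcode: M ≅ I[1,1], I[1,4]^2, I[4,4]. HN layers by μ_θ (3 steps, strictly decreasing):
  μ^(1)=47; μ^(2)=-1/2; μ^(3)=-43

((1, 0, 0, 0); (2, 2, 2, 2); (0, 0, 0, 1))


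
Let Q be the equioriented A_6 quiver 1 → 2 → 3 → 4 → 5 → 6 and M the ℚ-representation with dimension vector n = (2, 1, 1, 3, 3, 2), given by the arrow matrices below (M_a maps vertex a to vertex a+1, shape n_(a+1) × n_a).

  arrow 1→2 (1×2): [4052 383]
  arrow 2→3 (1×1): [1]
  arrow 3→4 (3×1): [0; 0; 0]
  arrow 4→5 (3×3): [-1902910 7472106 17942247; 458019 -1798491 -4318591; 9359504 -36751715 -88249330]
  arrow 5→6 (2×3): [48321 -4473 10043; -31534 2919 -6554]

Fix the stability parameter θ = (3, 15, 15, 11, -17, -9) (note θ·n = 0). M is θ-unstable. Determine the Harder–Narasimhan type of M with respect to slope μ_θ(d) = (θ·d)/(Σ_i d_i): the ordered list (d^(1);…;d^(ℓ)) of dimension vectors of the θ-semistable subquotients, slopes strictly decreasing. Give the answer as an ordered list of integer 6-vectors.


Interval decomposition of M: I[1,1], I[1,3], I[4,5], I[4,6]^2.
HN type (ℓ=4): μ^(1)=15; μ^(2)=3; μ^(3)=-3; μ^(4)=-5

((0, 1, 1, 0, 0, 0); (2, 0, 0, 0, 0, 0); (0, 0, 0, 1, 1, 0); (0, 0, 0, 2, 2, 2))


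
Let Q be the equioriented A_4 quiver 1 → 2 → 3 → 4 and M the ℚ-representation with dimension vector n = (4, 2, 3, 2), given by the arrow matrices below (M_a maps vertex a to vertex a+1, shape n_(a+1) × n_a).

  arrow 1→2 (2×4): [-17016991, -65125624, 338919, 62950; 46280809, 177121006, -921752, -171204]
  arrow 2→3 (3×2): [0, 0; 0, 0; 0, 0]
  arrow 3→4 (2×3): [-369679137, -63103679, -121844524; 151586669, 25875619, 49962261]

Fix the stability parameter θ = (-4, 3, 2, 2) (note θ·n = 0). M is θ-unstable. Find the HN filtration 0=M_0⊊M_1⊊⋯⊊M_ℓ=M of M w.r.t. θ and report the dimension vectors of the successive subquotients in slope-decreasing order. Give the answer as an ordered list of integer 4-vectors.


Via rank(M_{q-1}∘⋯∘M_p): M ≅ I[1,1]^2, I[1,2]^2, I[3,3], I[3,4]^2.
μ_θ-semistable layers: μ^(1)=3; μ^(2)=2; μ^(3)=-4

((0, 2, 0, 0); (0, 0, 3, 2); (4, 0, 0, 0))


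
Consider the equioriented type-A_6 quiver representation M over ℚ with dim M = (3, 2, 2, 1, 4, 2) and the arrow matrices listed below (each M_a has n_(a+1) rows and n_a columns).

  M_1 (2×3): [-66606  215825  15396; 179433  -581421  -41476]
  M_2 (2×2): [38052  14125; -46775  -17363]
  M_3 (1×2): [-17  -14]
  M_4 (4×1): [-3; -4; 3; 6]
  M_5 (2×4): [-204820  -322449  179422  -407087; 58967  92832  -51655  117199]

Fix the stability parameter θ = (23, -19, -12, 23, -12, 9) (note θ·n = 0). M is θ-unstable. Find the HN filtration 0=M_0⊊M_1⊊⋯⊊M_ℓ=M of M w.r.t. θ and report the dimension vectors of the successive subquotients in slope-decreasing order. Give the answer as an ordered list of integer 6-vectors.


Via rank(M_{q-1}∘⋯∘M_p): M ≅ I[1,1], I[1,3], I[1,5], I[5,5], I[5,6]^2.
μ_θ-semistable layers: μ^(1)=23; μ^(2)=9; μ^(3)=11/2; μ^(4)=-8/3; μ^(5)=-12

((1, 0, 0, 0, 0, 0); (0, 0, 0, 0, 0, 2); (0, 0, 0, 1, 1, 0); (2, 2, 2, 0, 0, 0); (0, 0, 0, 0, 3, 0))


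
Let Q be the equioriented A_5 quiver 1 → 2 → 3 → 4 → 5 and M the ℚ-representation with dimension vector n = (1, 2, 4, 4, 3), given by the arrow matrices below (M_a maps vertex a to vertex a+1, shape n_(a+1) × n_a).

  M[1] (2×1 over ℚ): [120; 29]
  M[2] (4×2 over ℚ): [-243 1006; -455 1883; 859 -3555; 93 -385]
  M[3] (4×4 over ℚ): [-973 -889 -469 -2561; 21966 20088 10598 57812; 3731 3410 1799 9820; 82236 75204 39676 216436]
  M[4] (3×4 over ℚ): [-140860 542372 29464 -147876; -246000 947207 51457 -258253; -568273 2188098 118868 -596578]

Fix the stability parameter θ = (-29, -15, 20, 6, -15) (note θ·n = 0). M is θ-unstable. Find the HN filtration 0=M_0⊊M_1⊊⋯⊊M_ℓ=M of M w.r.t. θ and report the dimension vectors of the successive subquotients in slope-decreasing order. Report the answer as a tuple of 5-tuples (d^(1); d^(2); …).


Interval decomposition of M: I[1,5], I[2,3], I[3,3], I[3,5], I[4,4], I[4,5].
HN type (ℓ=6): μ^(1)=20; μ^(2)=6; μ^(3)=11/3; μ^(4)=-9/2; μ^(5)=-15; μ^(6)=-29

((0, 0, 2, 0, 0); (0, 0, 0, 1, 0); (0, 0, 2, 2, 2); (0, 0, 0, 1, 1); (0, 2, 0, 0, 0); (1, 0, 0, 0, 0))


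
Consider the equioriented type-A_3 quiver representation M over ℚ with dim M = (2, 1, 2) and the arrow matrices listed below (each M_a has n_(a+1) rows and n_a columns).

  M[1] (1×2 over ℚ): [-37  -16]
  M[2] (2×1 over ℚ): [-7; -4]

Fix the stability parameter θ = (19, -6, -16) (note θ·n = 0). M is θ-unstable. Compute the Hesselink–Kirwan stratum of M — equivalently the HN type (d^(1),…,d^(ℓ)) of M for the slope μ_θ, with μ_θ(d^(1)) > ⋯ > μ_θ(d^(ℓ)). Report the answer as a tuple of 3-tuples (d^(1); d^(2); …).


Via rank(M_{q-1}∘⋯∘M_p): M ≅ I[1,1], I[1,3], I[3,3].
μ_θ-semistable layers: μ^(1)=19; μ^(2)=-1; μ^(3)=-16

((1, 0, 0); (1, 1, 1); (0, 0, 1))


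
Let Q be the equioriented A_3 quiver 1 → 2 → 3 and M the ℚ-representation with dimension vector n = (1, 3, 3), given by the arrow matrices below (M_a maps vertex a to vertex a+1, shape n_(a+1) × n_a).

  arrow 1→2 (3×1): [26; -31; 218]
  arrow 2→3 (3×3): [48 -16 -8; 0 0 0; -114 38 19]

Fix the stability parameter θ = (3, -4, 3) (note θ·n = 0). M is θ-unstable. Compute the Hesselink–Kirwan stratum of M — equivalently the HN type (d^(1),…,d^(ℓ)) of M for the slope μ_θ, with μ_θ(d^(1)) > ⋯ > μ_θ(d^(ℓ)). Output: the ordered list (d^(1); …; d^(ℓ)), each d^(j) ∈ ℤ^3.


Barcode: M ≅ I[1,2], I[2,2], I[2,3], I[3,3]^2. HN layers by μ_θ (3 steps, strictly decreasing):
  μ^(1)=3; μ^(2)=-1/2; μ^(3)=-4

((0, 0, 3); (1, 1, 0); (0, 2, 0))


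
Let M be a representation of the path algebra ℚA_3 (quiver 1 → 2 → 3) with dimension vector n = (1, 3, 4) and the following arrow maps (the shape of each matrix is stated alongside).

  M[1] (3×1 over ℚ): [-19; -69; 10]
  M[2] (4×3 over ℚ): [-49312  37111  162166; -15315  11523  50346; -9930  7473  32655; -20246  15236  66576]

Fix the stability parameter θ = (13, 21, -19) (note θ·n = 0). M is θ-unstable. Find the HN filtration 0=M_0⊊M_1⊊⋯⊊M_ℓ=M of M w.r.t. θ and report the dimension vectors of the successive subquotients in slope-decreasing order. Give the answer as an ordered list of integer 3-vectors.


Via rank(M_{q-1}∘⋯∘M_p): M ≅ I[1,3], I[2,3]^2, I[3,3].
μ_θ-semistable layers: μ^(1)=5; μ^(2)=1; μ^(3)=-19

((1, 1, 1); (0, 2, 2); (0, 0, 1))


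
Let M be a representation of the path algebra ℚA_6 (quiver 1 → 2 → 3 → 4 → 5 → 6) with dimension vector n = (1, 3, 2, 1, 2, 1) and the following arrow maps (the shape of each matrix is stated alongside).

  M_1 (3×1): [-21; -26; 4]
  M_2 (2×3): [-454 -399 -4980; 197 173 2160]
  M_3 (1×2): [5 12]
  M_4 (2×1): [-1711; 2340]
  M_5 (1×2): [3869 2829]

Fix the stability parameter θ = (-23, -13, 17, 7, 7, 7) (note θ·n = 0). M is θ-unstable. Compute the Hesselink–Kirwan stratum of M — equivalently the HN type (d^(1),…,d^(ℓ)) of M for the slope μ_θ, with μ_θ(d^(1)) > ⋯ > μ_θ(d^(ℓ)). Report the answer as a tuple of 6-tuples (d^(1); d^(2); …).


Interval decomposition of M: I[1,3], I[2,2], I[2,6], I[5,5].
HN type (ℓ=5): μ^(1)=17; μ^(2)=19/2; μ^(3)=7; μ^(4)=-13; μ^(5)=-23

((0, 0, 1, 0, 0, 0); (0, 0, 1, 1, 1, 1); (0, 0, 0, 0, 1, 0); (0, 3, 0, 0, 0, 0); (1, 0, 0, 0, 0, 0))


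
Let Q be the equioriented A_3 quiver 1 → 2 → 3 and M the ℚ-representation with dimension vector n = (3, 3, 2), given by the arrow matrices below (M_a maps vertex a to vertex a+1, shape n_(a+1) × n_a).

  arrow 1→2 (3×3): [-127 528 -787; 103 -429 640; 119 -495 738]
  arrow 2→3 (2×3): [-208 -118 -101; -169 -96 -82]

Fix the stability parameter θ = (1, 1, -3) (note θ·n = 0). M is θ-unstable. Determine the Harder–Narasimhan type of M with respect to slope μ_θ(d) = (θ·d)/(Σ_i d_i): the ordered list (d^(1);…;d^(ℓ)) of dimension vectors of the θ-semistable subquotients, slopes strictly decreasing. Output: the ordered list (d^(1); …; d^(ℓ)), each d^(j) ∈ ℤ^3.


Barcode: M ≅ I[1,1], I[1,3]^2, I[2,2]. HN layers by μ_θ (2 steps, strictly decreasing):
  μ^(1)=1; μ^(2)=-1/3

((1, 1, 0); (2, 2, 2))


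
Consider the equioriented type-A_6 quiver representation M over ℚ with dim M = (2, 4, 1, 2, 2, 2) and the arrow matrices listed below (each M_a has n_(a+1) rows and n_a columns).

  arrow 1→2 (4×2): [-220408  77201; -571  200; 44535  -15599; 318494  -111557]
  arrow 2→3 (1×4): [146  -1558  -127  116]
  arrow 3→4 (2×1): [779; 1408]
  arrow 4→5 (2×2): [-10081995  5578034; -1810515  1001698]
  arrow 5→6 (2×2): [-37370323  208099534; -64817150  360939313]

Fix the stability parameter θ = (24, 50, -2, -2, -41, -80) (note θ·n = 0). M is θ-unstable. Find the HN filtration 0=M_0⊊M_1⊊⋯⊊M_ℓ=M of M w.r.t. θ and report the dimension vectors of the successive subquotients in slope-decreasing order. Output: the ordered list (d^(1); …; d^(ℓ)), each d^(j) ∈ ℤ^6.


Via rank(M_{q-1}∘⋯∘M_p): M ≅ I[1,2], I[1,6], I[2,2]^2, I[4,4], I[5,6].
μ_θ-semistable layers: μ^(1)=50; μ^(2)=24; μ^(3)=-2; μ^(4)=-17/2; μ^(5)=-121/2

((0, 3, 0, 0, 0, 0); (1, 0, 0, 0, 0, 0); (0, 0, 0, 1, 0, 0); (1, 1, 1, 1, 1, 1); (0, 0, 0, 0, 1, 1))


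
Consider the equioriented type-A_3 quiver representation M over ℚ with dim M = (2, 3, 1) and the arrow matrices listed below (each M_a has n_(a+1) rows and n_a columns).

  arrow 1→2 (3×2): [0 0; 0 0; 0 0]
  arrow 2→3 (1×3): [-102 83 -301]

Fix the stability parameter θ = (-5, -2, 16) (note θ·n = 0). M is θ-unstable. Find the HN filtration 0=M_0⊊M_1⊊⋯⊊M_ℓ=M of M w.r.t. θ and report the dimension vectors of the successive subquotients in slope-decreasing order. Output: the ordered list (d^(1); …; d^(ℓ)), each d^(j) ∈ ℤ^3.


Interval decomposition of M: I[1,1]^2, I[2,2]^2, I[2,3].
HN type (ℓ=3): μ^(1)=16; μ^(2)=-2; μ^(3)=-5

((0, 0, 1); (0, 3, 0); (2, 0, 0))


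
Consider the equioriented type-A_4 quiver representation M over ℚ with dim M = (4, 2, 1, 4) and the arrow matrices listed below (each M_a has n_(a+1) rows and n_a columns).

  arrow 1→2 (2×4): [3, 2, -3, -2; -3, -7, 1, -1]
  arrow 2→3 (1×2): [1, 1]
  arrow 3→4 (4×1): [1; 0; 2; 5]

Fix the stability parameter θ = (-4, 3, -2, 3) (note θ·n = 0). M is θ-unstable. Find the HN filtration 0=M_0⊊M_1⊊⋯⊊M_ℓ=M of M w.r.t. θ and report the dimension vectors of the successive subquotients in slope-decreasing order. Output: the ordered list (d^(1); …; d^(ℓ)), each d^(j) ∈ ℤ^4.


Via rank(M_{q-1}∘⋯∘M_p): M ≅ I[1,1]^2, I[1,2], I[1,4], I[4,4]^3.
μ_θ-semistable layers: μ^(1)=3; μ^(2)=1/2; μ^(3)=-4

((0, 1, 0, 4); (0, 1, 1, 0); (4, 0, 0, 0))


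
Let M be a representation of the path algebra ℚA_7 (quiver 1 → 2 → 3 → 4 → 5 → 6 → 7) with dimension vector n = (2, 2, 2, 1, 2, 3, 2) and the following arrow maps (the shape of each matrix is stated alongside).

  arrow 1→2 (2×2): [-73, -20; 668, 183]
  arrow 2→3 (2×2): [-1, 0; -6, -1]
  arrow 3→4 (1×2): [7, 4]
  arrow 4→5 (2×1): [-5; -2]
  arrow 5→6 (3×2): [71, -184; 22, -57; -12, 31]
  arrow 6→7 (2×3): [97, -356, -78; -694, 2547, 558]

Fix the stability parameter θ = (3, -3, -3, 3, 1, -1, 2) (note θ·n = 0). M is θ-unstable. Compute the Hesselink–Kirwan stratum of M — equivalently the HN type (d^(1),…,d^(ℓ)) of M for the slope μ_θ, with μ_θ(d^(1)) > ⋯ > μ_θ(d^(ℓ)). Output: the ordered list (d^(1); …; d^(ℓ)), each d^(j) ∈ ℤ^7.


Via rank(M_{q-1}∘⋯∘M_p): M ≅ I[1,3], I[1,7], I[5,7], I[6,6].
μ_θ-semistable layers: μ^(1)=2; μ^(2)=1; μ^(3)=0; μ^(4)=-1

((0, 0, 0, 0, 0, 0, 2); (0, 0, 0, 1, 1, 1, 0); (0, 0, 0, 0, 1, 1, 0); (2, 2, 2, 0, 0, 1, 0))


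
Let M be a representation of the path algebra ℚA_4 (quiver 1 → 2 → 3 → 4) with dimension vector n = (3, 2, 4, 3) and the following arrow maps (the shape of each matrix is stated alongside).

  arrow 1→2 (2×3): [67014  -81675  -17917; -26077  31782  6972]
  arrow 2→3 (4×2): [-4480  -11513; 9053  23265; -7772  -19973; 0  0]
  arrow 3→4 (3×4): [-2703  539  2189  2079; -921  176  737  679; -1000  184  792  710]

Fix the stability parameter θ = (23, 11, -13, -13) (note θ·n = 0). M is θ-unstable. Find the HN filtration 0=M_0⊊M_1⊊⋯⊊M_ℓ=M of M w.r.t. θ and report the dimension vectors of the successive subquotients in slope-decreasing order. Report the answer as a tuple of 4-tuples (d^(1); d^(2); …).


Via rank(M_{q-1}∘⋯∘M_p): M ≅ I[1,1], I[1,3], I[1,4], I[3,4]^2.
μ_θ-semistable layers: μ^(1)=23; μ^(2)=7; μ^(3)=2; μ^(4)=-13

((1, 0, 0, 0); (1, 1, 1, 0); (1, 1, 1, 1); (0, 0, 2, 2))


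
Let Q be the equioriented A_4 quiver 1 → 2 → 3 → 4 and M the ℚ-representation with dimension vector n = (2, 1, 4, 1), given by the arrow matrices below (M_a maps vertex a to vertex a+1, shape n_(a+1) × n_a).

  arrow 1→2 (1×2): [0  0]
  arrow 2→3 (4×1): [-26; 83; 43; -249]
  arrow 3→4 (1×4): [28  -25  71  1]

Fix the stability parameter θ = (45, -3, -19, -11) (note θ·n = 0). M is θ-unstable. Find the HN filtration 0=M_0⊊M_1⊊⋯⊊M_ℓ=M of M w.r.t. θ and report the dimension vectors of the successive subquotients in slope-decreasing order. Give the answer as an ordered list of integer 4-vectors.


Via rank(M_{q-1}∘⋯∘M_p): M ≅ I[1,1]^2, I[2,4], I[3,3]^3.
μ_θ-semistable layers: μ^(1)=45; μ^(2)=-11; μ^(3)=-19

((2, 0, 0, 0); (0, 1, 1, 1); (0, 0, 3, 0))


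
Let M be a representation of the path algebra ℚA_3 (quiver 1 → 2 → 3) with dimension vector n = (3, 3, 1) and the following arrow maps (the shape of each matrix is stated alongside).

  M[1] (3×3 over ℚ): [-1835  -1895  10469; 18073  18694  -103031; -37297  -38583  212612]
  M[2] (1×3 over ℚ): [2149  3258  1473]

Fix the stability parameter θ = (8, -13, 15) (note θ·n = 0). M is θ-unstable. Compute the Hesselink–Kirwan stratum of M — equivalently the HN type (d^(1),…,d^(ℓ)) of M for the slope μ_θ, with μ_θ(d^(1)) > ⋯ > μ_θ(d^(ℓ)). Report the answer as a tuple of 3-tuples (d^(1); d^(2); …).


Barcode: M ≅ I[1,2]^2, I[1,3]. HN layers by μ_θ (2 steps, strictly decreasing):
  μ^(1)=15; μ^(2)=-5/2

((0, 0, 1); (3, 3, 0))


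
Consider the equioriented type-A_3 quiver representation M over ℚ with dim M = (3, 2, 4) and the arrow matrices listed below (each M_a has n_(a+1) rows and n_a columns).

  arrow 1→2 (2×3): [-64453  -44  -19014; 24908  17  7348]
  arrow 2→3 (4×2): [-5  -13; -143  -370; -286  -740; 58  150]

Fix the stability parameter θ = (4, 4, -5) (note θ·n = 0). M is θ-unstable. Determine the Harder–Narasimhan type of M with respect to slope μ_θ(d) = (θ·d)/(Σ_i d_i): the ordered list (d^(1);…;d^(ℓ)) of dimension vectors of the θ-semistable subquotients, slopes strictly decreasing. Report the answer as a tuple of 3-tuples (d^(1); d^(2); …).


Via rank(M_{q-1}∘⋯∘M_p): M ≅ I[1,1], I[1,3]^2, I[3,3]^2.
μ_θ-semistable layers: μ^(1)=4; μ^(2)=1; μ^(3)=-5

((1, 0, 0); (2, 2, 2); (0, 0, 2))


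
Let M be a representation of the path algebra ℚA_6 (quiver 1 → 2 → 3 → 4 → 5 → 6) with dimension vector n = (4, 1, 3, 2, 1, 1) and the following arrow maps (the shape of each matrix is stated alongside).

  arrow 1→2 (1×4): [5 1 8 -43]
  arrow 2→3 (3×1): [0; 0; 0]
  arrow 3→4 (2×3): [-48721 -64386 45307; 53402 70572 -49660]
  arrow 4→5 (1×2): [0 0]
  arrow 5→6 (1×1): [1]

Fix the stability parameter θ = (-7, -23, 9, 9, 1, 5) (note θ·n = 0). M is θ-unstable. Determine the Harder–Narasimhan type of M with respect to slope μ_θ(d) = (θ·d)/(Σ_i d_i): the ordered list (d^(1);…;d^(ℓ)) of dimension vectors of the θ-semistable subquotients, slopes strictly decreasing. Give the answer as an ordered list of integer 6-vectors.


Barcode: M ≅ I[1,1]^3, I[1,2], I[3,3], I[3,4]^2, I[5,6]. HN layers by μ_θ (5 steps, strictly decreasing):
  μ^(1)=9; μ^(2)=5; μ^(3)=1; μ^(4)=-7; μ^(5)=-15

((0, 0, 3, 2, 0, 0); (0, 0, 0, 0, 0, 1); (0, 0, 0, 0, 1, 0); (3, 0, 0, 0, 0, 0); (1, 1, 0, 0, 0, 0))


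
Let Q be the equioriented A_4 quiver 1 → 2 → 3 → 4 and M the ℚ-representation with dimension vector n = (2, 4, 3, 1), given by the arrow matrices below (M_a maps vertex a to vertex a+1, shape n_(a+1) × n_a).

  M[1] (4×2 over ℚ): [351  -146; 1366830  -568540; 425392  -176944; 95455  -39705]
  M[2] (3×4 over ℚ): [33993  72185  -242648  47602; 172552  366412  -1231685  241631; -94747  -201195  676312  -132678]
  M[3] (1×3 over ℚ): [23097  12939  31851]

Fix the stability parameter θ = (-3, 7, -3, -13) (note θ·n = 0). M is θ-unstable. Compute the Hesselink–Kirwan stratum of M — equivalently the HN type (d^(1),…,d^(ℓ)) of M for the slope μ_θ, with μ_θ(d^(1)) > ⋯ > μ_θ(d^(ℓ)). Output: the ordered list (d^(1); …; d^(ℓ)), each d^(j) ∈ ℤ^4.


Via rank(M_{q-1}∘⋯∘M_p): M ≅ I[1,3], I[1,4], I[2,2]^2, I[3,3].
μ_θ-semistable layers: μ^(1)=7; μ^(2)=2; μ^(3)=-3

((0, 2, 0, 0); (0, 1, 1, 0); (2, 1, 2, 1))


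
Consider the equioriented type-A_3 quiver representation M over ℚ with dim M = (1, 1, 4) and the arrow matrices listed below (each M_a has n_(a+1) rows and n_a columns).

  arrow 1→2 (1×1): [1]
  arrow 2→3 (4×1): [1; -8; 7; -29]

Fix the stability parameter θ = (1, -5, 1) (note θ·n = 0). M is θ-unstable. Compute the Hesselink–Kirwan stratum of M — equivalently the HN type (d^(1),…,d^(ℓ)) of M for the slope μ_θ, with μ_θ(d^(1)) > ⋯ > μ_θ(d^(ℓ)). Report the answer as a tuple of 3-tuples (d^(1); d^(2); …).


Interval decomposition of M: I[1,3], I[3,3]^3.
HN type (ℓ=2): μ^(1)=1; μ^(2)=-2

((0, 0, 4); (1, 1, 0))


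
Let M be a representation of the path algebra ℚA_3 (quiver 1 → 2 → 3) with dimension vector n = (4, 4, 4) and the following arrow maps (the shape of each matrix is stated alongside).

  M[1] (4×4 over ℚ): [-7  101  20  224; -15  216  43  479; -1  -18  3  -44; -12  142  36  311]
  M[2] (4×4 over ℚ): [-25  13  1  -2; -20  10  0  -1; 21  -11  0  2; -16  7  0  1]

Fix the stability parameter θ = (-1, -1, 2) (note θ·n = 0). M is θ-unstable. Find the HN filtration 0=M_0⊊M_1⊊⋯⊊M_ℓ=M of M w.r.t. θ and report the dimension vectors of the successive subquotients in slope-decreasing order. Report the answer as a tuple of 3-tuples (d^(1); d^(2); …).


Barcode: M ≅ I[1,3]^4. HN layers by μ_θ (2 steps, strictly decreasing):
  μ^(1)=2; μ^(2)=-1

((0, 0, 4); (4, 4, 0))


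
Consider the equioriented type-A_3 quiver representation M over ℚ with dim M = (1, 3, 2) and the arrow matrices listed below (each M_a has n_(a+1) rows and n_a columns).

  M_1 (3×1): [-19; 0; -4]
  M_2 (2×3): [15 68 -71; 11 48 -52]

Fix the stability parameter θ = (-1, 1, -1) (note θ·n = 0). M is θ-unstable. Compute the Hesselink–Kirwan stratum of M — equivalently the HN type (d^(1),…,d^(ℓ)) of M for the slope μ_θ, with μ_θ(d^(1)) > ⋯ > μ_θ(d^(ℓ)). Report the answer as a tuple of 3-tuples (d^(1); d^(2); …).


Interval decomposition of M: I[1,3], I[2,2], I[2,3].
HN type (ℓ=3): μ^(1)=1; μ^(2)=0; μ^(3)=-1

((0, 1, 0); (0, 2, 2); (1, 0, 0))


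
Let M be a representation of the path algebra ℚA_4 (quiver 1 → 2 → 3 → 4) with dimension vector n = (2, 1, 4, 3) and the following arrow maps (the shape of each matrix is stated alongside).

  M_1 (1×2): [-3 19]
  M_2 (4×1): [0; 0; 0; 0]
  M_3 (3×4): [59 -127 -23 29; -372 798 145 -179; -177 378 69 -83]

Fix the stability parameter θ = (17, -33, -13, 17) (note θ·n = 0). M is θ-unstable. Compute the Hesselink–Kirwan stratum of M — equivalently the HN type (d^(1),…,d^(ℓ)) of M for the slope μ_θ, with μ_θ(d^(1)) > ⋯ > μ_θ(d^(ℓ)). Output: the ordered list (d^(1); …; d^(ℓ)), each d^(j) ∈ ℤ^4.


Interval decomposition of M: I[1,1], I[1,2], I[3,3], I[3,4]^3.
HN type (ℓ=3): μ^(1)=17; μ^(2)=-8; μ^(3)=-13

((1, 0, 0, 3); (1, 1, 0, 0); (0, 0, 4, 0))


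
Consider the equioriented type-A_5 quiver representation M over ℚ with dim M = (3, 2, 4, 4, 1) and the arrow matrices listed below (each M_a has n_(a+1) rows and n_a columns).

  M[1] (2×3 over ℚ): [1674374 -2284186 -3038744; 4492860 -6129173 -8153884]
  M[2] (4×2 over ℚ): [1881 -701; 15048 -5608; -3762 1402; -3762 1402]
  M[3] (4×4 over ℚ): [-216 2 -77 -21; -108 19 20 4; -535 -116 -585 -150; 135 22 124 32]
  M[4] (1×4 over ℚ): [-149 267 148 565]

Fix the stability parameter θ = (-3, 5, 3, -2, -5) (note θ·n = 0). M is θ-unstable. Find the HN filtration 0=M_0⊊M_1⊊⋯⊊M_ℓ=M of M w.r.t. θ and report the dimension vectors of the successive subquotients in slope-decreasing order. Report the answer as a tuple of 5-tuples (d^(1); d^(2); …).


Barcode: M ≅ I[1,1], I[1,2], I[1,5], I[3,4]^3. HN layers by μ_θ (4 steps, strictly decreasing):
  μ^(1)=5; μ^(2)=1/2; μ^(3)=1/4; μ^(4)=-3

((0, 1, 0, 0, 0); (0, 0, 3, 3, 0); (0, 1, 1, 1, 1); (3, 0, 0, 0, 0))


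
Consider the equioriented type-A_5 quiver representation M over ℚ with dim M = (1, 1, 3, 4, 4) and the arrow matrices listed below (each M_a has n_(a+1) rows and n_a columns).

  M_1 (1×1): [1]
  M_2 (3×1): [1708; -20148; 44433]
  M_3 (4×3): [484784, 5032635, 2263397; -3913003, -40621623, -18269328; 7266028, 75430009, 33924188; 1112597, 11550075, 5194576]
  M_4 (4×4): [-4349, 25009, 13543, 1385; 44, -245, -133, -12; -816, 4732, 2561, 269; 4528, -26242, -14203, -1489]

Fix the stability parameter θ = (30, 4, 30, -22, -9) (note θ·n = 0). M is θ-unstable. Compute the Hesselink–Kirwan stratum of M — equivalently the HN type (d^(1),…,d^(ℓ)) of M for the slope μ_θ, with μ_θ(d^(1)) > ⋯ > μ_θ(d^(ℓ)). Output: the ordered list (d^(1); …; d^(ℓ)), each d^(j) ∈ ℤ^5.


Barcode: M ≅ I[1,5], I[3,5]^2, I[4,4], I[5,5]. HN layers by μ_θ (4 steps, strictly decreasing):
  μ^(1)=33/5; μ^(2)=-1/3; μ^(3)=-9; μ^(4)=-22

((1, 1, 1, 1, 1); (0, 0, 2, 2, 2); (0, 0, 0, 0, 1); (0, 0, 0, 1, 0))


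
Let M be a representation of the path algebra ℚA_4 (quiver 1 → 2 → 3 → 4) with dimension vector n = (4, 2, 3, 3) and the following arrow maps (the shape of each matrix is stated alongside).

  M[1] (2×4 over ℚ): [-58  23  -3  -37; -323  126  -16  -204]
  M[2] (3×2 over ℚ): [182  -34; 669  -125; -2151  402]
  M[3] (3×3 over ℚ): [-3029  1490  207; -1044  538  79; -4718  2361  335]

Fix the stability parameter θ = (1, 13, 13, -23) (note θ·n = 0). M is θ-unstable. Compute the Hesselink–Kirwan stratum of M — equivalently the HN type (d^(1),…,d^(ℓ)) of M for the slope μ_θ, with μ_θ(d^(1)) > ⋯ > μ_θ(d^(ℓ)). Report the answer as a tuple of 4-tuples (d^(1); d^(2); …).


Interval decomposition of M: I[1,1]^2, I[1,4]^2, I[3,4].
HN type (ℓ=2): μ^(1)=1; μ^(2)=-5

((4, 2, 2, 2); (0, 0, 1, 1))


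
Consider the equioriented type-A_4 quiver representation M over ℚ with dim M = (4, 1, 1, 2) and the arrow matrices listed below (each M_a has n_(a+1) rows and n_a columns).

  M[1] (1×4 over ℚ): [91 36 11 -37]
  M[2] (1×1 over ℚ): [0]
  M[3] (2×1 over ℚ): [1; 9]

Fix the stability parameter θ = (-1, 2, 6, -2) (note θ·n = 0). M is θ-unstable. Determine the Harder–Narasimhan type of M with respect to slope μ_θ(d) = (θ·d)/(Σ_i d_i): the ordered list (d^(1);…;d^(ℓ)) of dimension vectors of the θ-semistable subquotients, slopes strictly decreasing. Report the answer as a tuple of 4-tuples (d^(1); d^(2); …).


Interval decomposition of M: I[1,1]^3, I[1,2], I[3,4], I[4,4].
HN type (ℓ=3): μ^(1)=2; μ^(2)=-1; μ^(3)=-2

((0, 1, 1, 1); (4, 0, 0, 0); (0, 0, 0, 1))


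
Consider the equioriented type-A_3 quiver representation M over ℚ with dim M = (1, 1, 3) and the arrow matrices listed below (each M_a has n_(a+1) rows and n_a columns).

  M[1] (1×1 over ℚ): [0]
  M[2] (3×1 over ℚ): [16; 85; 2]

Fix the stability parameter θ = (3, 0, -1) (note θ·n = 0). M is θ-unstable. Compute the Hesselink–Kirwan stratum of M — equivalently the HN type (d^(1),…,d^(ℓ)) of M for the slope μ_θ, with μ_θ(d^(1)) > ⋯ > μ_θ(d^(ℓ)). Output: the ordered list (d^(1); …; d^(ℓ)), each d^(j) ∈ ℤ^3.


Interval decomposition of M: I[1,1], I[2,3], I[3,3]^2.
HN type (ℓ=3): μ^(1)=3; μ^(2)=-1/2; μ^(3)=-1

((1, 0, 0); (0, 1, 1); (0, 0, 2))


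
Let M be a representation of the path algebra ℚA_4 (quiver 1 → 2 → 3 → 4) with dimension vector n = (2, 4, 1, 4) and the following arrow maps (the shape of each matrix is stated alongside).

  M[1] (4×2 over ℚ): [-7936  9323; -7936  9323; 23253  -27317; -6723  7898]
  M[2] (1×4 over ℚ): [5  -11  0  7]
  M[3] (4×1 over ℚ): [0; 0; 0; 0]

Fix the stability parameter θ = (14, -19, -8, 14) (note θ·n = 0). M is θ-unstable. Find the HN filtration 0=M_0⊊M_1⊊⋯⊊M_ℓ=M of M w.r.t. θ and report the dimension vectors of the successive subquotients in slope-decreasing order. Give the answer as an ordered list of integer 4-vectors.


Via rank(M_{q-1}∘⋯∘M_p): M ≅ I[1,2], I[1,3], I[2,2]^2, I[4,4]^4.
μ_θ-semistable layers: μ^(1)=14; μ^(2)=-5/2; μ^(3)=-13/3; μ^(4)=-19

((0, 0, 0, 4); (1, 1, 0, 0); (1, 1, 1, 0); (0, 2, 0, 0))


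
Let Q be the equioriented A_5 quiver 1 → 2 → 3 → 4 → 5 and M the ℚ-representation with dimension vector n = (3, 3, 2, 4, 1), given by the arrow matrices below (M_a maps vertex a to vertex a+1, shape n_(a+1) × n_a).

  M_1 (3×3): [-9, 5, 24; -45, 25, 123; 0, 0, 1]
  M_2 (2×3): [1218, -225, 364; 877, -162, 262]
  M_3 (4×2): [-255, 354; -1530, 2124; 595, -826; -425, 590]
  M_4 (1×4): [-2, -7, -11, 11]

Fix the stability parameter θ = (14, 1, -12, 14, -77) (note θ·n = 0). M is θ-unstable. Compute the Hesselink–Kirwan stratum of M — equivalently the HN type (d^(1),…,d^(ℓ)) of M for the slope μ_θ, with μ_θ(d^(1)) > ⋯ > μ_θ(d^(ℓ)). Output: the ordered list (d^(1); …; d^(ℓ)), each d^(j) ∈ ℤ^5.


Via rank(M_{q-1}∘⋯∘M_p): M ≅ I[1,1], I[1,3], I[1,4], I[2,2], I[4,4]^2, I[4,5].
μ_θ-semistable layers: μ^(1)=14; μ^(2)=1; μ^(3)=-63/2

((1, 0, 0, 3, 0); (2, 3, 2, 0, 0); (0, 0, 0, 1, 1))


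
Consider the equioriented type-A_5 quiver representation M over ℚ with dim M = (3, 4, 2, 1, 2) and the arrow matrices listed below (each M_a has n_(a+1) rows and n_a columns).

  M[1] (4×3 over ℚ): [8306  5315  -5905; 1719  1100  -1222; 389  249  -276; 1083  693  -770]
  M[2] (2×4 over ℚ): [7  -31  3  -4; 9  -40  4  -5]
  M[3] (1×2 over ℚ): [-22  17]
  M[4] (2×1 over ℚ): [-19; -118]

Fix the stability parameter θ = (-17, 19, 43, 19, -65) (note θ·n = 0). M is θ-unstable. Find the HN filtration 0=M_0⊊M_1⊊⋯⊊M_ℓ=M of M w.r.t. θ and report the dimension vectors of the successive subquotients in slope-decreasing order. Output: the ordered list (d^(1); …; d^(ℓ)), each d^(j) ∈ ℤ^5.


Via rank(M_{q-1}∘⋯∘M_p): M ≅ I[1,2], I[1,3], I[1,5], I[2,2], I[5,5].
μ_θ-semistable layers: μ^(1)=43; μ^(2)=19; μ^(3)=4; μ^(4)=-17; μ^(5)=-65

((0, 0, 1, 0, 0); (0, 3, 0, 0, 0); (0, 1, 1, 1, 1); (3, 0, 0, 0, 0); (0, 0, 0, 0, 1))


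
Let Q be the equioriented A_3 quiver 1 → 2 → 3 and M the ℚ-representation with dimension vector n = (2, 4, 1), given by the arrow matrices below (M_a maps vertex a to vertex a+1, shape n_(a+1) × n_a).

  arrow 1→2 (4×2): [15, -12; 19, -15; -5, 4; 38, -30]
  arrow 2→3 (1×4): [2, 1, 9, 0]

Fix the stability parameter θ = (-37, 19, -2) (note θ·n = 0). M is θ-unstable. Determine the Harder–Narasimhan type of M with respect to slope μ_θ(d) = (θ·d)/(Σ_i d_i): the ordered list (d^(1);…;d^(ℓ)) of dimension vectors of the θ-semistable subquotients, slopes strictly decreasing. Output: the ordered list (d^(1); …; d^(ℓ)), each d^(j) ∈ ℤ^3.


Interval decomposition of M: I[1,2], I[1,3], I[2,2]^2.
HN type (ℓ=3): μ^(1)=19; μ^(2)=17/2; μ^(3)=-37

((0, 3, 0); (0, 1, 1); (2, 0, 0))


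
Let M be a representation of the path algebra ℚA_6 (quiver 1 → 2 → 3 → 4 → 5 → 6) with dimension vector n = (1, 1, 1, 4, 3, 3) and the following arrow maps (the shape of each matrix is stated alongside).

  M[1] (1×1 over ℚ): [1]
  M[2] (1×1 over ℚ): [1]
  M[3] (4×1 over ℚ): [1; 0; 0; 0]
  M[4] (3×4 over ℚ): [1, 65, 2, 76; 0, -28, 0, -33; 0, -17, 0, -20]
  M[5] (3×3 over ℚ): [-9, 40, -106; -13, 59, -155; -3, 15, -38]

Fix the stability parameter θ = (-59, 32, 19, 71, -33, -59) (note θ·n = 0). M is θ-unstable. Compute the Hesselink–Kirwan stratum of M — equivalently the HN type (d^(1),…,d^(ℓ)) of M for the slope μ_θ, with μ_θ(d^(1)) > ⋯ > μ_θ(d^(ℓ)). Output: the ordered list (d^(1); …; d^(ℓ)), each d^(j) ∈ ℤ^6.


Via rank(M_{q-1}∘⋯∘M_p): M ≅ I[1,6], I[4,4], I[4,6]^2.
μ_θ-semistable layers: μ^(1)=71; μ^(2)=6; μ^(3)=-7; μ^(4)=-59

((0, 0, 0, 1, 0, 0); (0, 1, 1, 1, 1, 1); (0, 0, 0, 2, 2, 2); (1, 0, 0, 0, 0, 0))


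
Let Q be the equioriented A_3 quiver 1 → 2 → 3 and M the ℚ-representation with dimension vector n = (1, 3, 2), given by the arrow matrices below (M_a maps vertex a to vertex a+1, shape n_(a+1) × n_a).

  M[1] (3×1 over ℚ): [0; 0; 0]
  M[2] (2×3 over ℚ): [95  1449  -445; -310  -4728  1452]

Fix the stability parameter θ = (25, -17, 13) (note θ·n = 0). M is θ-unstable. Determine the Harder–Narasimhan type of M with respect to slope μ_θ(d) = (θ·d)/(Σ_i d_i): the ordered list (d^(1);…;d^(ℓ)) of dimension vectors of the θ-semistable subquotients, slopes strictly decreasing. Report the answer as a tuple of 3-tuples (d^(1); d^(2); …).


Via rank(M_{q-1}∘⋯∘M_p): M ≅ I[1,1], I[2,2], I[2,3]^2.
μ_θ-semistable layers: μ^(1)=25; μ^(2)=13; μ^(3)=-17

((1, 0, 0); (0, 0, 2); (0, 3, 0))


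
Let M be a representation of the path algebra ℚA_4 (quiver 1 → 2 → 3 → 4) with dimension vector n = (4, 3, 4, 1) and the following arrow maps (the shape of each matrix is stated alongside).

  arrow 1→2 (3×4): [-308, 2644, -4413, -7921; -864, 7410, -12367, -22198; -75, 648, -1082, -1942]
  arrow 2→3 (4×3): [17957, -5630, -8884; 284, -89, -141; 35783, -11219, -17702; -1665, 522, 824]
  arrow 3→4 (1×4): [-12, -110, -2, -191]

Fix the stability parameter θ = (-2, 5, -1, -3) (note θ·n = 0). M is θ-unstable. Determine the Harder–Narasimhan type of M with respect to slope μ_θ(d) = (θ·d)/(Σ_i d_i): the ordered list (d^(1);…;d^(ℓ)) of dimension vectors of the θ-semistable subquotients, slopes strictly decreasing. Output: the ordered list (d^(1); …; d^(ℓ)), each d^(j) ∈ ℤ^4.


Via rank(M_{q-1}∘⋯∘M_p): M ≅ I[1,1], I[1,3]^2, I[1,4], I[3,3].
μ_θ-semistable layers: μ^(1)=2; μ^(2)=1/3; μ^(3)=-1; μ^(4)=-2

((0, 2, 2, 0); (0, 1, 1, 1); (0, 0, 1, 0); (4, 0, 0, 0))
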